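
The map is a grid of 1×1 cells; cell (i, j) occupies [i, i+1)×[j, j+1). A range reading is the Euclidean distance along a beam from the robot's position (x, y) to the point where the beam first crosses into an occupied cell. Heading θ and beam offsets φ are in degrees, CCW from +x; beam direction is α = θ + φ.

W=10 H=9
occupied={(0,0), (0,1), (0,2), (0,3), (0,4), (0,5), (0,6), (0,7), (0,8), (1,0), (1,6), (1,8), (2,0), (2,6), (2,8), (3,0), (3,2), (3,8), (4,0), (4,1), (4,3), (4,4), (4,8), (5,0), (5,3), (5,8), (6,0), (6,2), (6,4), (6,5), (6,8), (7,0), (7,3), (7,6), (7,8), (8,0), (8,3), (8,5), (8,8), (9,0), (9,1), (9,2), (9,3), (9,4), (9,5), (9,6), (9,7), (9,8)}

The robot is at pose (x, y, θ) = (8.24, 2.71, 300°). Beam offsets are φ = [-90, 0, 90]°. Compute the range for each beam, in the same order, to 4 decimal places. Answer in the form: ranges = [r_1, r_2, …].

beam 1: φ=-90°, α=210°
  cosα=-0.8660 sinα=-0.5000 | (8,2) | tMaxX 0.2771 tMaxY 1.4200 | tΔX 1.1547 tΔY 2.0000
    t=0.2771 [x] (7,2)
    t=1.4200 [y] (7,1)
    t=1.4318 [x] (6,1)
    t=2.5865 [x] (5,1)
    t=3.4200 [y] (5,0) — stop
  → r_1 = 3.4200
beam 2: φ=0°, α=300°
  cosα=0.5000 sinα=-0.8660 | (8,2) | tMaxX 1.5200 tMaxY 0.8198 | tΔX 2.0000 tΔY 1.1547
    t=0.8198 [y] (8,1)
    t=1.5200 [x] (9,1) — stop
  → r_2 = 1.5200
beam 3: φ=90°, α=30°
  cosα=0.8660 sinα=0.5000 | (8,2) | tMaxX 0.8776 tMaxY 0.5800 | tΔX 1.1547 tΔY 2.0000
    t=0.5800 [y] (8,3) — stop
  → r_3 = 0.5800

ranges = [3.4200, 1.5200, 0.5800]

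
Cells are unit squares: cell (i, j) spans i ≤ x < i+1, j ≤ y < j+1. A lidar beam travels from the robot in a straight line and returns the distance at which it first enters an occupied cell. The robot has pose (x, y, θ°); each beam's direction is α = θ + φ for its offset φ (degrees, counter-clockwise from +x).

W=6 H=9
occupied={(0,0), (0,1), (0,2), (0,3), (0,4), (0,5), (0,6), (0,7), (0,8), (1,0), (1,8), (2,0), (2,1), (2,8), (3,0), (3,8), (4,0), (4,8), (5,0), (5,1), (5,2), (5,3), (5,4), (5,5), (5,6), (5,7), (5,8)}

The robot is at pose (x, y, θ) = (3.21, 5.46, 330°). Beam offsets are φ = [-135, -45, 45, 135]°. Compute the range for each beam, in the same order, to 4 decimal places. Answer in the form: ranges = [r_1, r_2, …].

beam 1: φ=-135°, α=195°
  direction (-0.9659, -0.2588); cell (3,5); t to first gridline: x 0.2174, y 1.7773 (then +1.0353 / +3.8637)
    (2,5) via x @ 0.2174
    (1,5) via x @ 1.2527
    (1,4) via y @ 1.7773
    (0,4) via x @ 2.2880  # hit
  → r_1 = 2.2880
beam 2: φ=-45°, α=285°
  direction (0.2588, -0.9659); cell (3,5); t to first gridline: x 3.0523, y 0.4762 (then +3.8637 / +1.0353)
    (3,4) via y @ 0.4762
    (3,3) via y @ 1.5115
    (3,2) via y @ 2.5468
    (4,2) via x @ 3.0523
    (4,1) via y @ 3.5821
    (4,0) via y @ 4.6173  # hit
  → r_2 = 4.6173
beam 3: φ=45°, α=15°
  direction (0.9659, 0.2588); cell (3,5); t to first gridline: x 0.8179, y 2.0864 (then +1.0353 / +3.8637)
    (4,5) via x @ 0.8179
    (5,5) via x @ 1.8531  # hit
  → r_3 = 1.8531
beam 4: φ=135°, α=105°
  direction (-0.2588, 0.9659); cell (3,5); t to first gridline: x 0.8114, y 0.5590 (then +3.8637 / +1.0353)
    (3,6) via y @ 0.5590
    (2,6) via x @ 0.8114
    (2,7) via y @ 1.5943
    (2,8) via y @ 2.6296  # hit
  → r_4 = 2.6296

ranges = [2.2880, 4.6173, 1.8531, 2.6296]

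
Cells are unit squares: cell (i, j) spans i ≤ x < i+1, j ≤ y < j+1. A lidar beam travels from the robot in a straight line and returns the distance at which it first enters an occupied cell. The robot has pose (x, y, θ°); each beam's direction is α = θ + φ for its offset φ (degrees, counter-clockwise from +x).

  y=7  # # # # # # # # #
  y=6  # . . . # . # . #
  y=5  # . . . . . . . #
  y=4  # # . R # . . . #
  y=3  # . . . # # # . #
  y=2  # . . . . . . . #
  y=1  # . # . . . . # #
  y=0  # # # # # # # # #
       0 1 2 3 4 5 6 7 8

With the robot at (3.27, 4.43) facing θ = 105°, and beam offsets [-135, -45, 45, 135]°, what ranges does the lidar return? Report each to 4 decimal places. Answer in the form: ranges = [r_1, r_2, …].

beam 1: φ=-135°, α=330°
  cosα=0.8660 sinα=-0.5000 | (3,4) | tMaxX 0.8429 tMaxY 0.8600 | tΔX 1.1547 tΔY 2.0000
    t=0.8429 [x] (4,4) — stop
  → r_1 = 0.8429
beam 2: φ=-45°, α=60°
  cosα=0.5000 sinα=0.8660 | (3,4) | tMaxX 1.4600 tMaxY 0.6582 | tΔX 2.0000 tΔY 1.1547
    t=0.6582 [y] (3,5)
    t=1.4600 [x] (4,5)
    t=1.8129 [y] (4,6) — stop
  → r_2 = 1.8129
beam 3: φ=45°, α=150°
  cosα=-0.8660 sinα=0.5000 | (3,4) | tMaxX 0.3118 tMaxY 1.1400 | tΔX 1.1547 tΔY 2.0000
    t=0.3118 [x] (2,4)
    t=1.1400 [y] (2,5)
    t=1.4665 [x] (1,5)
    t=2.6212 [x] (0,5) — stop
  → r_3 = 2.6212
beam 4: φ=135°, α=240°
  cosα=-0.5000 sinα=-0.8660 | (3,4) | tMaxX 0.5400 tMaxY 0.4965 | tΔX 2.0000 tΔY 1.1547
    t=0.4965 [y] (3,3)
    t=0.5400 [x] (2,3)
    t=1.6512 [y] (2,2)
    t=2.5400 [x] (1,2)
    t=2.8059 [y] (1,1)
    t=3.9606 [y] (1,0) — stop
  → r_4 = 3.9606

ranges = [0.8429, 1.8129, 2.6212, 3.9606]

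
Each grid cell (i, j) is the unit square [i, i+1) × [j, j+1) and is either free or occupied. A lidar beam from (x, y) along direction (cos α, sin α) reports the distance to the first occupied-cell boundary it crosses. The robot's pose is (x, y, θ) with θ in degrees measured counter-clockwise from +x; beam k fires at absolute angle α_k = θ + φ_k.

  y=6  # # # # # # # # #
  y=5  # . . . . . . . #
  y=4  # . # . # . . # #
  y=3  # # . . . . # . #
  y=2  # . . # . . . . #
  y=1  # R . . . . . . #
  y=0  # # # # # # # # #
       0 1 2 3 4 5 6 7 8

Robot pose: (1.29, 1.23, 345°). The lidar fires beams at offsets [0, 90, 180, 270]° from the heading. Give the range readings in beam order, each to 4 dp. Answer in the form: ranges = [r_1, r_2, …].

beam 1: φ=0°, α=345°
  dir = (cos 345°, sin 345°) = (0.9659, -0.2588); from cell (1,1)
  next x-line at t=0.7350, next y-line at t=0.8887; Δt_x=1.0353, Δt_y=3.8637
    x: enter (2,1) at t=0.7350
    y: enter (2,0) at t=0.8887 ← occupied
  → r_1 = 0.8887
beam 2: φ=90°, α=75°
  dir = (cos 75°, sin 75°) = (0.2588, 0.9659); from cell (1,1)
  next x-line at t=2.7432, next y-line at t=0.7972; Δt_x=3.8637, Δt_y=1.0353
    y: enter (1,2) at t=0.7972
    y: enter (1,3) at t=1.8324 ← occupied
  → r_2 = 1.8324
beam 3: φ=180°, α=165°
  dir = (cos 165°, sin 165°) = (-0.9659, 0.2588); from cell (1,1)
  next x-line at t=0.3002, next y-line at t=2.9751; Δt_x=1.0353, Δt_y=3.8637
    x: enter (0,1) at t=0.3002 ← occupied
  → r_3 = 0.3002
beam 4: φ=270°, α=255°
  dir = (cos 255°, sin 255°) = (-0.2588, -0.9659); from cell (1,1)
  next x-line at t=1.1205, next y-line at t=0.2381; Δt_x=3.8637, Δt_y=1.0353
    y: enter (1,0) at t=0.2381 ← occupied
  → r_4 = 0.2381

ranges = [0.8887, 1.8324, 0.3002, 0.2381]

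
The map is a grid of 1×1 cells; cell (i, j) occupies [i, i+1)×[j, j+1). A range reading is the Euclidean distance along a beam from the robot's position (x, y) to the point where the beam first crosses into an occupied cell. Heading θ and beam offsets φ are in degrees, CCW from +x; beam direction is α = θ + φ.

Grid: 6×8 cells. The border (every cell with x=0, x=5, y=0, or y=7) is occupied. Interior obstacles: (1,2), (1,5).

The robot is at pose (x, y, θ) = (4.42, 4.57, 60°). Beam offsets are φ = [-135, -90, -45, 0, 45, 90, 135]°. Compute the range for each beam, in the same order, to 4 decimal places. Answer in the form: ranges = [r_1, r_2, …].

ranges = [2.2409, 0.6697, 0.6005, 1.1600, 2.5157, 2.7944, 3.5406]

beam 1: φ=-135°, α=285°
  d=(0.2588,-0.9659)  start (4,4)  tX=2.2409 tY=0.5901  stride 1/|dx|=3.8637 1/|dy|=1.0353
    cross y-line → (4,3), t=0.5901
    cross y-line → (4,2), t=1.6254
    cross x-line → (5,2), t=2.2409 (wall)
  → r_1 = 2.2409
beam 2: φ=-90°, α=330°
  d=(0.8660,-0.5000)  start (4,4)  tX=0.6697 tY=1.1400  stride 1/|dx|=1.1547 1/|dy|=2.0000
    cross x-line → (5,4), t=0.6697 (wall)
  → r_2 = 0.6697
beam 3: φ=-45°, α=15°
  d=(0.9659,0.2588)  start (4,4)  tX=0.6005 tY=1.6614  stride 1/|dx|=1.0353 1/|dy|=3.8637
    cross x-line → (5,4), t=0.6005 (wall)
  → r_3 = 0.6005
beam 4: φ=0°, α=60°
  d=(0.5000,0.8660)  start (4,4)  tX=1.1600 tY=0.4965  stride 1/|dx|=2.0000 1/|dy|=1.1547
    cross y-line → (4,5), t=0.4965
    cross x-line → (5,5), t=1.1600 (wall)
  → r_4 = 1.1600
beam 5: φ=45°, α=105°
  d=(-0.2588,0.9659)  start (4,4)  tX=1.6228 tY=0.4452  stride 1/|dx|=3.8637 1/|dy|=1.0353
    cross y-line → (4,5), t=0.4452
    cross y-line → (4,6), t=1.4804
    cross x-line → (3,6), t=1.6228
    cross y-line → (3,7), t=2.5157 (wall)
  → r_5 = 2.5157
beam 6: φ=90°, α=150°
  d=(-0.8660,0.5000)  start (4,4)  tX=0.4850 tY=0.8600  stride 1/|dx|=1.1547 1/|dy|=2.0000
    cross x-line → (3,4), t=0.4850
    cross y-line → (3,5), t=0.8600
    cross x-line → (2,5), t=1.6397
    cross x-line → (1,5), t=2.7944 (wall)
  → r_6 = 2.7944
beam 7: φ=135°, α=195°
  d=(-0.9659,-0.2588)  start (4,4)  tX=0.4348 tY=2.2023  stride 1/|dx|=1.0353 1/|dy|=3.8637
    cross x-line → (3,4), t=0.4348
    cross x-line → (2,4), t=1.4701
    cross y-line → (2,3), t=2.2023
    cross x-line → (1,3), t=2.5054
    cross x-line → (0,3), t=3.5406 (wall)
  → r_7 = 3.5406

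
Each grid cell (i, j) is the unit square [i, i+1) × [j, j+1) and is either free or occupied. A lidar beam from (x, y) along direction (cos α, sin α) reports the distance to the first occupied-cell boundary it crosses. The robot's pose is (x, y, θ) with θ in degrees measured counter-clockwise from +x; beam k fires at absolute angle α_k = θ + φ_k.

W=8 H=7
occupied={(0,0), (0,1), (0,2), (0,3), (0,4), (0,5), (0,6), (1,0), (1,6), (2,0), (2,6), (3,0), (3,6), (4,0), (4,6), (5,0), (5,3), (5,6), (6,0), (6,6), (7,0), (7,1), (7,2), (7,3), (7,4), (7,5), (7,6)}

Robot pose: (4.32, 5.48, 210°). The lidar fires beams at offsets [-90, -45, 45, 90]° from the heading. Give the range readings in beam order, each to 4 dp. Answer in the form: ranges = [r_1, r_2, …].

ranges = [0.6004, 2.0091, 4.6380, 1.7090]

beam 1: φ=-90°, α=120°
  direction (-0.5000, 0.8660); cell (4,5); t to first gridline: x 0.6400, y 0.6004 (then +2.0000 / +1.1547)
    (4,6) via y @ 0.6004  # hit
  → r_1 = 0.6004
beam 2: φ=-45°, α=165°
  direction (-0.9659, 0.2588); cell (4,5); t to first gridline: x 0.3313, y 2.0091 (then +1.0353 / +3.8637)
    (3,5) via x @ 0.3313
    (2,5) via x @ 1.3666
    (2,6) via y @ 2.0091  # hit
  → r_2 = 2.0091
beam 3: φ=45°, α=255°
  direction (-0.2588, -0.9659); cell (4,5); t to first gridline: x 1.2364, y 0.4969 (then +3.8637 / +1.0353)
    (4,4) via y @ 0.4969
    (3,4) via x @ 1.2364
    (3,3) via y @ 1.5322
    (3,2) via y @ 2.5675
    (3,1) via y @ 3.6028
    (3,0) via y @ 4.6380  # hit
  → r_3 = 4.6380
beam 4: φ=90°, α=300°
  direction (0.5000, -0.8660); cell (4,5); t to first gridline: x 1.3600, y 0.5543 (then +2.0000 / +1.1547)
    (4,4) via y @ 0.5543
    (5,4) via x @ 1.3600
    (5,3) via y @ 1.7090  # hit
  → r_4 = 1.7090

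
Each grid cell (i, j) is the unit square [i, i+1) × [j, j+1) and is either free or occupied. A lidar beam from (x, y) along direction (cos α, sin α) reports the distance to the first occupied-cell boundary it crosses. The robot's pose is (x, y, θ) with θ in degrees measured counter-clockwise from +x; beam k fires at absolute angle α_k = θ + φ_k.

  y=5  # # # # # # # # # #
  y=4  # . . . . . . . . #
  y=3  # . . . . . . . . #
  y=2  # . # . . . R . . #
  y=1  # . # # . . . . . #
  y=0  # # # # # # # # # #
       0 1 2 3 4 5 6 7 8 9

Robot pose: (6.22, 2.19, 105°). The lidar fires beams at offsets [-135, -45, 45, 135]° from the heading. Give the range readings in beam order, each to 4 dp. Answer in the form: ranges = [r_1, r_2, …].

ranges = [2.3800, 3.2447, 5.6200, 1.3741]

beam 1: φ=-135°, α=330°
  d=(0.8660,-0.5000)  start (6,2)  tX=0.9007 tY=0.3800  stride 1/|dx|=1.1547 1/|dy|=2.0000
    cross y-line → (6,1), t=0.3800
    cross x-line → (7,1), t=0.9007
    cross x-line → (8,1), t=2.0554
    cross y-line → (8,0), t=2.3800 (wall)
  → r_1 = 2.3800
beam 2: φ=-45°, α=60°
  d=(0.5000,0.8660)  start (6,2)  tX=1.5600 tY=0.9353  stride 1/|dx|=2.0000 1/|dy|=1.1547
    cross y-line → (6,3), t=0.9353
    cross x-line → (7,3), t=1.5600
    cross y-line → (7,4), t=2.0900
    cross y-line → (7,5), t=3.2447 (wall)
  → r_2 = 3.2447
beam 3: φ=45°, α=150°
  d=(-0.8660,0.5000)  start (6,2)  tX=0.2540 tY=1.6200  stride 1/|dx|=1.1547 1/|dy|=2.0000
    cross x-line → (5,2), t=0.2540
    cross x-line → (4,2), t=1.4087
    cross y-line → (4,3), t=1.6200
    cross x-line → (3,3), t=2.5634
    cross y-line → (3,4), t=3.6200
    cross x-line → (2,4), t=3.7181
    cross x-line → (1,4), t=4.8728
    cross y-line → (1,5), t=5.6200 (wall)
  → r_3 = 5.6200
beam 4: φ=135°, α=240°
  d=(-0.5000,-0.8660)  start (6,2)  tX=0.4400 tY=0.2194  stride 1/|dx|=2.0000 1/|dy|=1.1547
    cross y-line → (6,1), t=0.2194
    cross x-line → (5,1), t=0.4400
    cross y-line → (5,0), t=1.3741 (wall)
  → r_4 = 1.3741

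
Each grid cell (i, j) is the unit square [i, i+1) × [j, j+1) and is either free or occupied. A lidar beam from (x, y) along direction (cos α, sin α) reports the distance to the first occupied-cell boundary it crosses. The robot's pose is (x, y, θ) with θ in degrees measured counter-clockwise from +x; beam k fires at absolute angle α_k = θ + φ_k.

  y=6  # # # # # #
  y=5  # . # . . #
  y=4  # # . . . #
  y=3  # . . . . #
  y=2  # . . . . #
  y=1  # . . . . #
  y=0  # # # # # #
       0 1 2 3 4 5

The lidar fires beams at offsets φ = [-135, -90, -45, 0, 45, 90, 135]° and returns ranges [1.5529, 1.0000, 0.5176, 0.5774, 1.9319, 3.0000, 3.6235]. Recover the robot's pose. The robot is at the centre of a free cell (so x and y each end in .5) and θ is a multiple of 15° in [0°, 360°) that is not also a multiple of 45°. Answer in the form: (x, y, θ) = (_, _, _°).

Candidates: 18 free-cell centres × 16 headings = 288 poses. Raycast each; keep the one whose scan matches to 4 dp.
  (1.5, 1.5, 150°): beam 1 = 3.6235 ≠ 1.5529 ✗
  (4.5, 1.5, 15°): beam 1 = 0.5774 ≠ 1.5529 ✗
  (4.5, 5.5, 75°): beam 1 = 1.0000 ≠ 1.5529 ✗
  (2.5, 3.5, 75°): beam 1 = 2.8868 ≠ 1.5529 ✗
  (4.5, 4.5, 300°): beam 1 = 1.9319 ≠ 1.5529 ✗
  …
  (4.5, 2.5, 30°): r_1=1.5529, r_2=1.0000, r_3=0.5176, r_4=0.5774, r_5=1.9319, r_6=3.0000, r_7=3.6235 — all match ✓
Only this pose fits every beam.

(x, y, θ) = (4.5, 2.5, 30°)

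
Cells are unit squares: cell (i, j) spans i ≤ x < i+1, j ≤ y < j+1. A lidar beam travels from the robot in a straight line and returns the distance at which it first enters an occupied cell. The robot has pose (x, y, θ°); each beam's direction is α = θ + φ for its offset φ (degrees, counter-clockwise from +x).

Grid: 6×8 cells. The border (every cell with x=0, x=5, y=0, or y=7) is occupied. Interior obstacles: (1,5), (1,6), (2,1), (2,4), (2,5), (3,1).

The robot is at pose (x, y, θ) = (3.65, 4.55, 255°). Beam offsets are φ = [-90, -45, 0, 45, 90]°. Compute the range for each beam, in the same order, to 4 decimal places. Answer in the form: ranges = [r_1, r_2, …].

beam 1: φ=-90°, α=165°
  direction (-0.9659, 0.2588); cell (3,4); t to first gridline: x 0.6729, y 1.7387 (then +1.0353 / +3.8637)
    (2,4) via x @ 0.6729  # hit
  → r_1 = 0.6729
beam 2: φ=-45°, α=210°
  direction (-0.8660, -0.5000); cell (3,4); t to first gridline: x 0.7506, y 1.1000 (then +1.1547 / +2.0000)
    (2,4) via x @ 0.7506  # hit
  → r_2 = 0.7506
beam 3: φ=0°, α=255°
  direction (-0.2588, -0.9659); cell (3,4); t to first gridline: x 2.5114, y 0.5694 (then +3.8637 / +1.0353)
    (3,3) via y @ 0.5694
    (3,2) via y @ 1.6047
    (2,2) via x @ 2.5114
    (2,1) via y @ 2.6400  # hit
  → r_3 = 2.6400
beam 4: φ=45°, α=300°
  direction (0.5000, -0.8660); cell (3,4); t to first gridline: x 0.7000, y 0.6351 (then +2.0000 / +1.1547)
    (3,3) via y @ 0.6351
    (4,3) via x @ 0.7000
    (4,2) via y @ 1.7898
    (5,2) via x @ 2.7000  # hit
  → r_4 = 2.7000
beam 5: φ=90°, α=345°
  direction (0.9659, -0.2588); cell (3,4); t to first gridline: x 0.3623, y 2.1250 (then +1.0353 / +3.8637)
    (4,4) via x @ 0.3623
    (5,4) via x @ 1.3976  # hit
  → r_5 = 1.3976

ranges = [0.6729, 0.7506, 2.6400, 2.7000, 1.3976]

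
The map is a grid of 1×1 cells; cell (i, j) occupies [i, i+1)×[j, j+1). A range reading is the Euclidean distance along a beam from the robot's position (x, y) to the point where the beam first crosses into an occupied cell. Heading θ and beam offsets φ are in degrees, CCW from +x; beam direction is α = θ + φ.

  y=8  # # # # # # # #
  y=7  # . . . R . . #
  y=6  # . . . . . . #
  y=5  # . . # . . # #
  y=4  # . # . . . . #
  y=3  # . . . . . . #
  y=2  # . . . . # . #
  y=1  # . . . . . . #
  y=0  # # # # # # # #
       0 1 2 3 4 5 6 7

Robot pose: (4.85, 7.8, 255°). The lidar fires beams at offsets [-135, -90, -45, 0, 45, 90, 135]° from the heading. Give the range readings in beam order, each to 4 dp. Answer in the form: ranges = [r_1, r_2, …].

ranges = [0.2309, 0.7727, 4.4456, 7.0399, 2.3000, 2.2258, 0.4000]

beam 1: φ=-135°, α=120°
  direction (-0.5000, 0.8660); cell (4,7); t to first gridline: x 1.7000, y 0.2309 (then +2.0000 / +1.1547)
    (4,8) via y @ 0.2309  # hit
  → r_1 = 0.2309
beam 2: φ=-90°, α=165°
  direction (-0.9659, 0.2588); cell (4,7); t to first gridline: x 0.8800, y 0.7727 (then +1.0353 / +3.8637)
    (4,8) via y @ 0.7727  # hit
  → r_2 = 0.7727
beam 3: φ=-45°, α=210°
  direction (-0.8660, -0.5000); cell (4,7); t to first gridline: x 0.9815, y 1.6000 (then +1.1547 / +2.0000)
    (3,7) via x @ 0.9815
    (3,6) via y @ 1.6000
    (2,6) via x @ 2.1362
    (1,6) via x @ 3.2909
    (1,5) via y @ 3.6000
    (0,5) via x @ 4.4456  # hit
  → r_3 = 4.4456
beam 4: φ=0°, α=255°
  direction (-0.2588, -0.9659); cell (4,7); t to first gridline: x 3.2841, y 0.8282 (then +3.8637 / +1.0353)
    (4,6) via y @ 0.8282
    (4,5) via y @ 1.8635
    (4,4) via y @ 2.8988
    (3,4) via x @ 3.2841
    (3,3) via y @ 3.9340
    (3,2) via y @ 4.9693
    (3,1) via y @ 6.0046
    (3,0) via y @ 7.0399  # hit
  → r_4 = 7.0399
beam 5: φ=45°, α=300°
  direction (0.5000, -0.8660); cell (4,7); t to first gridline: x 0.3000, y 0.9238 (then +2.0000 / +1.1547)
    (5,7) via x @ 0.3000
    (5,6) via y @ 0.9238
    (5,5) via y @ 2.0785
    (6,5) via x @ 2.3000  # hit
  → r_5 = 2.3000
beam 6: φ=90°, α=345°
  direction (0.9659, -0.2588); cell (4,7); t to first gridline: x 0.1553, y 3.0910 (then +1.0353 / +3.8637)
    (5,7) via x @ 0.1553
    (6,7) via x @ 1.1906
    (7,7) via x @ 2.2258  # hit
  → r_6 = 2.2258
beam 7: φ=135°, α=30°
  direction (0.8660, 0.5000); cell (4,7); t to first gridline: x 0.1732, y 0.4000 (then +1.1547 / +2.0000)
    (5,7) via x @ 0.1732
    (5,8) via y @ 0.4000  # hit
  → r_7 = 0.4000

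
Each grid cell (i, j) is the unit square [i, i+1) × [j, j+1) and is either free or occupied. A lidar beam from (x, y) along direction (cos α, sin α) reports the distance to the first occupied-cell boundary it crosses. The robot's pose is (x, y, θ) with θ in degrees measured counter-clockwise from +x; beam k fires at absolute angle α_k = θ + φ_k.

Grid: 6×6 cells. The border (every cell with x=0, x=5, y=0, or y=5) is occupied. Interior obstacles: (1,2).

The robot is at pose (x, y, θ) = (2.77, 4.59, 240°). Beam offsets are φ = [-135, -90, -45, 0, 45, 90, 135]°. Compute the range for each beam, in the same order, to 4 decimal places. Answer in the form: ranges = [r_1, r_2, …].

ranges = [0.4245, 0.8200, 1.8324, 1.8360, 3.7166, 2.5750, 1.5841]

beam 1: φ=-135°, α=105°
  dir = (cos 105°, sin 105°) = (-0.2588, 0.9659); from cell (2,4)
  next x-line at t=2.9751, next y-line at t=0.4245; Δt_x=3.8637, Δt_y=1.0353
    y: enter (2,5) at t=0.4245 ← occupied
  → r_1 = 0.4245
beam 2: φ=-90°, α=150°
  dir = (cos 150°, sin 150°) = (-0.8660, 0.5000); from cell (2,4)
  next x-line at t=0.8891, next y-line at t=0.8200; Δt_x=1.1547, Δt_y=2.0000
    y: enter (2,5) at t=0.8200 ← occupied
  → r_2 = 0.8200
beam 3: φ=-45°, α=195°
  dir = (cos 195°, sin 195°) = (-0.9659, -0.2588); from cell (2,4)
  next x-line at t=0.7972, next y-line at t=2.2796; Δt_x=1.0353, Δt_y=3.8637
    x: enter (1,4) at t=0.7972
    x: enter (0,4) at t=1.8324 ← occupied
  → r_3 = 1.8324
beam 4: φ=0°, α=240°
  dir = (cos 240°, sin 240°) = (-0.5000, -0.8660); from cell (2,4)
  next x-line at t=1.5400, next y-line at t=0.6813; Δt_x=2.0000, Δt_y=1.1547
    y: enter (2,3) at t=0.6813
    x: enter (1,3) at t=1.5400
    y: enter (1,2) at t=1.8360 ← occupied
  → r_4 = 1.8360
beam 5: φ=45°, α=285°
  dir = (cos 285°, sin 285°) = (0.2588, -0.9659); from cell (2,4)
  next x-line at t=0.8887, next y-line at t=0.6108; Δt_x=3.8637, Δt_y=1.0353
    y: enter (2,3) at t=0.6108
    x: enter (3,3) at t=0.8887
    y: enter (3,2) at t=1.6461
    y: enter (3,1) at t=2.6814
    y: enter (3,0) at t=3.7166 ← occupied
  → r_5 = 3.7166
beam 6: φ=90°, α=330°
  dir = (cos 330°, sin 330°) = (0.8660, -0.5000); from cell (2,4)
  next x-line at t=0.2656, next y-line at t=1.1800; Δt_x=1.1547, Δt_y=2.0000
    x: enter (3,4) at t=0.2656
    y: enter (3,3) at t=1.1800
    x: enter (4,3) at t=1.4203
    x: enter (5,3) at t=2.5750 ← occupied
  → r_6 = 2.5750
beam 7: φ=135°, α=15°
  dir = (cos 15°, sin 15°) = (0.9659, 0.2588); from cell (2,4)
  next x-line at t=0.2381, next y-line at t=1.5841; Δt_x=1.0353, Δt_y=3.8637
    x: enter (3,4) at t=0.2381
    x: enter (4,4) at t=1.2734
    y: enter (4,5) at t=1.5841 ← occupied
  → r_7 = 1.5841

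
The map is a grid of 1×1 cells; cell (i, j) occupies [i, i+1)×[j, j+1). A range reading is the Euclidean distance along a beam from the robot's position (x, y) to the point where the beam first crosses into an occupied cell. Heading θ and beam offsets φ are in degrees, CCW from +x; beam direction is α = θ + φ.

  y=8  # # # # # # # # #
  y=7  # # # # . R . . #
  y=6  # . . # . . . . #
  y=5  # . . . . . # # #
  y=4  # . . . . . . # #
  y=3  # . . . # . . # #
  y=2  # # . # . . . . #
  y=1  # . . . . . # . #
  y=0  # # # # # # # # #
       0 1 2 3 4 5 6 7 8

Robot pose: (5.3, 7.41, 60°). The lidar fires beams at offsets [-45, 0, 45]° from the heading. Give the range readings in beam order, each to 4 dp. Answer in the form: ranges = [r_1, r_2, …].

beam 1: φ=-45°, α=15°
  cosα=0.9659 sinα=0.2588 | (5,7) | tMaxX 0.7247 tMaxY 2.2796 | tΔX 1.0353 tΔY 3.8637
    t=0.7247 [x] (6,7)
    t=1.7600 [x] (7,7)
    t=2.2796 [y] (7,8) — stop
  → r_1 = 2.2796
beam 2: φ=0°, α=60°
  cosα=0.5000 sinα=0.8660 | (5,7) | tMaxX 1.4000 tMaxY 0.6813 | tΔX 2.0000 tΔY 1.1547
    t=0.6813 [y] (5,8) — stop
  → r_2 = 0.6813
beam 3: φ=45°, α=105°
  cosα=-0.2588 sinα=0.9659 | (5,7) | tMaxX 1.1591 tMaxY 0.6108 | tΔX 3.8637 tΔY 1.0353
    t=0.6108 [y] (5,8) — stop
  → r_3 = 0.6108

ranges = [2.2796, 0.6813, 0.6108]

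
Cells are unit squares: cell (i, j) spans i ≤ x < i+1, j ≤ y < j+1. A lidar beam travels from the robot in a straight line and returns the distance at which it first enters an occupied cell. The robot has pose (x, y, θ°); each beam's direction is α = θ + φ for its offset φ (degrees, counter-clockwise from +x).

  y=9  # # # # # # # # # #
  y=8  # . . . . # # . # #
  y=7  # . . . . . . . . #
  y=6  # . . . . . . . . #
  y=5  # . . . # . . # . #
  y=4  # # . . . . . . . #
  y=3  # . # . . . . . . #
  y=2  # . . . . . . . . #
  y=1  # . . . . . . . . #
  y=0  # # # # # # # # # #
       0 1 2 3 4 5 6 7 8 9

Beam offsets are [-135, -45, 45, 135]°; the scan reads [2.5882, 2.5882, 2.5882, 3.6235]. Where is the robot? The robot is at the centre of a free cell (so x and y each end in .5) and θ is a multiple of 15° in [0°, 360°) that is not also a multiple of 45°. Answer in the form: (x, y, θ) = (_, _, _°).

Enumerate (i+0.5, j+0.5, θ) over the 57 free cells and 16 admissible headings. For each, cast all 4 beams and compare to the given ranges.
  (5.5, 4.5, 240°): beam 1 = 4.6587 ≠ 2.5882 ✗
  (6.5, 4.5, 210°): beam 1 = 4.6587 ≠ 2.5882 ✗
  (3.5, 2.5, 210°): beam 3 = 1.5529 ≠ 2.5882 ✗
  …
  (3.5, 6.5, 210°): r_1=2.5882, r_2=2.5882, r_3=2.5882, r_4=3.6235 — all match ✓
Only this pose fits every beam.

(x, y, θ) = (3.5, 6.5, 210°)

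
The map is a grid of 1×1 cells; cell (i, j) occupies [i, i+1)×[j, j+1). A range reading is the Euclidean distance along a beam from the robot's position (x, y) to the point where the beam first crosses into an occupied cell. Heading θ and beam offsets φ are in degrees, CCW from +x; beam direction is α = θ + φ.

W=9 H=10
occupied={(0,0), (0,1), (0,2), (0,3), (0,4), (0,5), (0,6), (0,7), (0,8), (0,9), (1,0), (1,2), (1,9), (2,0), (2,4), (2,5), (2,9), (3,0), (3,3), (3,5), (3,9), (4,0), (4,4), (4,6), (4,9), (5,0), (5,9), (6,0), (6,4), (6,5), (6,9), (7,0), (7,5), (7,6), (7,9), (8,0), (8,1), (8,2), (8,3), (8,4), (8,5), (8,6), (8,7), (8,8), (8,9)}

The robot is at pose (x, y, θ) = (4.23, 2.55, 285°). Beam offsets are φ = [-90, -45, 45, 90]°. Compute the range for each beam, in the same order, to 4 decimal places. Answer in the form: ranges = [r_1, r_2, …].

ranges = [3.3439, 1.7898, 3.1000, 3.9030]

beam 1: φ=-90°, α=195°
  direction (-0.9659, -0.2588); cell (4,2); t to first gridline: x 0.2381, y 2.1250 (then +1.0353 / +3.8637)
    (3,2) via x @ 0.2381
    (2,2) via x @ 1.2734
    (2,1) via y @ 2.1250
    (1,1) via x @ 2.3087
    (0,1) via x @ 3.3439  # hit
  → r_1 = 3.3439
beam 2: φ=-45°, α=240°
  direction (-0.5000, -0.8660); cell (4,2); t to first gridline: x 0.4600, y 0.6351 (then +2.0000 / +1.1547)
    (3,2) via x @ 0.4600
    (3,1) via y @ 0.6351
    (3,0) via y @ 1.7898  # hit
  → r_2 = 1.7898
beam 3: φ=45°, α=330°
  direction (0.8660, -0.5000); cell (4,2); t to first gridline: x 0.8891, y 1.1000 (then +1.1547 / +2.0000)
    (5,2) via x @ 0.8891
    (5,1) via y @ 1.1000
    (6,1) via x @ 2.0438
    (6,0) via y @ 3.1000  # hit
  → r_3 = 3.1000
beam 4: φ=90°, α=15°
  direction (0.9659, 0.2588); cell (4,2); t to first gridline: x 0.7972, y 1.7387 (then +1.0353 / +3.8637)
    (5,2) via x @ 0.7972
    (5,3) via y @ 1.7387
    (6,3) via x @ 1.8324
    (7,3) via x @ 2.8677
    (8,3) via x @ 3.9030  # hit
  → r_4 = 3.9030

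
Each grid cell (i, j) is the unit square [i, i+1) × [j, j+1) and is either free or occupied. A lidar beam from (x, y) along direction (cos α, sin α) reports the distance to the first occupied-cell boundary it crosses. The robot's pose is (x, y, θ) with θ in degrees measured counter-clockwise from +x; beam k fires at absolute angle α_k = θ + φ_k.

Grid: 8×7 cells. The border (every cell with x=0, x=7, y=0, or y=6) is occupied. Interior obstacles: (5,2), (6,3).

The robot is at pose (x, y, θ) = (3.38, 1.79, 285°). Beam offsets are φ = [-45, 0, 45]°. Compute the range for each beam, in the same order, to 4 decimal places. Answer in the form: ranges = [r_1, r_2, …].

ranges = [0.9122, 0.8179, 1.5800]

beam 1: φ=-45°, α=240°
  d=(-0.5000,-0.8660)  start (3,1)  tX=0.7600 tY=0.9122  stride 1/|dx|=2.0000 1/|dy|=1.1547
    cross x-line → (2,1), t=0.7600
    cross y-line → (2,0), t=0.9122 (wall)
  → r_1 = 0.9122
beam 2: φ=0°, α=285°
  d=(0.2588,-0.9659)  start (3,1)  tX=2.3955 tY=0.8179  stride 1/|dx|=3.8637 1/|dy|=1.0353
    cross y-line → (3,0), t=0.8179 (wall)
  → r_2 = 0.8179
beam 3: φ=45°, α=330°
  d=(0.8660,-0.5000)  start (3,1)  tX=0.7159 tY=1.5800  stride 1/|dx|=1.1547 1/|dy|=2.0000
    cross x-line → (4,1), t=0.7159
    cross y-line → (4,0), t=1.5800 (wall)
  → r_3 = 1.5800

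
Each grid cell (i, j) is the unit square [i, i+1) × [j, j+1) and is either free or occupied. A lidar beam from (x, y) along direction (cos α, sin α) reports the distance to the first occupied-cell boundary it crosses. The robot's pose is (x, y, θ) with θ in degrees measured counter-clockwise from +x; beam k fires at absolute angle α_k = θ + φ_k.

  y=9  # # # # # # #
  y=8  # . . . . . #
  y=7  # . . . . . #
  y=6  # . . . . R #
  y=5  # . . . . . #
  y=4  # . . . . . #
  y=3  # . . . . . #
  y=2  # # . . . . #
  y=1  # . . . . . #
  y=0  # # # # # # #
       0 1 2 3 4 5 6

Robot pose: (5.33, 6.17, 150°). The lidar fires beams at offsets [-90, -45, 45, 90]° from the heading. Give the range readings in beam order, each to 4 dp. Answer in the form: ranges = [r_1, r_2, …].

ranges = [1.3400, 2.9298, 4.4827, 5.9698]

beam 1: φ=-90°, α=60°
  d=(0.5000,0.8660)  start (5,6)  tX=1.3400 tY=0.9584  stride 1/|dx|=2.0000 1/|dy|=1.1547
    cross y-line → (5,7), t=0.9584
    cross x-line → (6,7), t=1.3400 (wall)
  → r_1 = 1.3400
beam 2: φ=-45°, α=105°
  d=(-0.2588,0.9659)  start (5,6)  tX=1.2750 tY=0.8593  stride 1/|dx|=3.8637 1/|dy|=1.0353
    cross y-line → (5,7), t=0.8593
    cross x-line → (4,7), t=1.2750
    cross y-line → (4,8), t=1.8946
    cross y-line → (4,9), t=2.9298 (wall)
  → r_2 = 2.9298
beam 3: φ=45°, α=195°
  d=(-0.9659,-0.2588)  start (5,6)  tX=0.3416 tY=0.6568  stride 1/|dx|=1.0353 1/|dy|=3.8637
    cross x-line → (4,6), t=0.3416
    cross y-line → (4,5), t=0.6568
    cross x-line → (3,5), t=1.3769
    cross x-line → (2,5), t=2.4122
    cross x-line → (1,5), t=3.4475
    cross x-line → (0,5), t=4.4827 (wall)
  → r_3 = 4.4827
beam 4: φ=90°, α=240°
  d=(-0.5000,-0.8660)  start (5,6)  tX=0.6600 tY=0.1963  stride 1/|dx|=2.0000 1/|dy|=1.1547
    cross y-line → (5,5), t=0.1963
    cross x-line → (4,5), t=0.6600
    cross y-line → (4,4), t=1.3510
    cross y-line → (4,3), t=2.5057
    cross x-line → (3,3), t=2.6600
    cross y-line → (3,2), t=3.6604
    cross x-line → (2,2), t=4.6600
    cross y-line → (2,1), t=4.8151
    cross y-line → (2,0), t=5.9698 (wall)
  → r_4 = 5.9698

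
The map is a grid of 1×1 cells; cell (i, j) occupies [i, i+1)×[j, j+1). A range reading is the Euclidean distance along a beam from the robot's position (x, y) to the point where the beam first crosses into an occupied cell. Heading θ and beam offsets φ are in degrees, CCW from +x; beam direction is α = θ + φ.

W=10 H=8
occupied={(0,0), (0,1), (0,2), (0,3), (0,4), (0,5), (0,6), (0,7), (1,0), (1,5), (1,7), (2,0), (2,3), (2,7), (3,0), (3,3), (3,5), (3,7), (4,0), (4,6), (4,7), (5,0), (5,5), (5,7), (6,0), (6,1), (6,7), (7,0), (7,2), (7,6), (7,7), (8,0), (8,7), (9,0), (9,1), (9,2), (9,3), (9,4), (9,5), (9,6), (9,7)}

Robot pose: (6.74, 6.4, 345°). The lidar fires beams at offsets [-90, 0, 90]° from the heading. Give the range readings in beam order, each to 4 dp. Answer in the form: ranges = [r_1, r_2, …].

ranges = [5.5905, 0.2692, 0.6212]

beam 1: φ=-90°, α=255°
  dir = (cos 255°, sin 255°) = (-0.2588, -0.9659); from cell (6,6)
  next x-line at t=2.8591, next y-line at t=0.4141; Δt_x=3.8637, Δt_y=1.0353
    y: enter (6,5) at t=0.4141
    y: enter (6,4) at t=1.4494
    y: enter (6,3) at t=2.4847
    x: enter (5,3) at t=2.8591
    y: enter (5,2) at t=3.5199
    y: enter (5,1) at t=4.5552
    y: enter (5,0) at t=5.5905 ← occupied
  → r_1 = 5.5905
beam 2: φ=0°, α=345°
  dir = (cos 345°, sin 345°) = (0.9659, -0.2588); from cell (6,6)
  next x-line at t=0.2692, next y-line at t=1.5455; Δt_x=1.0353, Δt_y=3.8637
    x: enter (7,6) at t=0.2692 ← occupied
  → r_2 = 0.2692
beam 3: φ=90°, α=75°
  dir = (cos 75°, sin 75°) = (0.2588, 0.9659); from cell (6,6)
  next x-line at t=1.0046, next y-line at t=0.6212; Δt_x=3.8637, Δt_y=1.0353
    y: enter (6,7) at t=0.6212 ← occupied
  → r_3 = 0.6212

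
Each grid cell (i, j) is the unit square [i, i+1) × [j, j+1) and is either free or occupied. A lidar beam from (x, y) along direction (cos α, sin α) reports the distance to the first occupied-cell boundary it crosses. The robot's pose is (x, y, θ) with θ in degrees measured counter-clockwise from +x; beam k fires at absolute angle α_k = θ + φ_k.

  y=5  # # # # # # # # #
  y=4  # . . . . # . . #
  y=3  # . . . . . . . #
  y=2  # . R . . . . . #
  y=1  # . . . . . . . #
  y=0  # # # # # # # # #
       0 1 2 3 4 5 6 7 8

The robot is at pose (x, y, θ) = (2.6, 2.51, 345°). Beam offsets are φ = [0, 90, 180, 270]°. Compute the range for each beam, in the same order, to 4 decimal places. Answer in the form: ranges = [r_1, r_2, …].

ranges = [5.5905, 2.5778, 1.6564, 1.5633]

beam 1: φ=0°, α=345°
  d=(0.9659,-0.2588)  start (2,2)  tX=0.4141 tY=1.9705  stride 1/|dx|=1.0353 1/|dy|=3.8637
    cross x-line → (3,2), t=0.4141
    cross x-line → (4,2), t=1.4494
    cross y-line → (4,1), t=1.9705
    cross x-line → (5,1), t=2.4847
    cross x-line → (6,1), t=3.5199
    cross x-line → (7,1), t=4.5552
    cross x-line → (8,1), t=5.5905 (wall)
  → r_1 = 5.5905
beam 2: φ=90°, α=75°
  d=(0.2588,0.9659)  start (2,2)  tX=1.5455 tY=0.5073  stride 1/|dx|=3.8637 1/|dy|=1.0353
    cross y-line → (2,3), t=0.5073
    cross y-line → (2,4), t=1.5426
    cross x-line → (3,4), t=1.5455
    cross y-line → (3,5), t=2.5778 (wall)
  → r_2 = 2.5778
beam 3: φ=180°, α=165°
  d=(-0.9659,0.2588)  start (2,2)  tX=0.6212 tY=1.8932  stride 1/|dx|=1.0353 1/|dy|=3.8637
    cross x-line → (1,2), t=0.6212
    cross x-line → (0,2), t=1.6564 (wall)
  → r_3 = 1.6564
beam 4: φ=270°, α=255°
  d=(-0.2588,-0.9659)  start (2,2)  tX=2.3182 tY=0.5280  stride 1/|dx|=3.8637 1/|dy|=1.0353
    cross y-line → (2,1), t=0.5280
    cross y-line → (2,0), t=1.5633 (wall)
  → r_4 = 1.5633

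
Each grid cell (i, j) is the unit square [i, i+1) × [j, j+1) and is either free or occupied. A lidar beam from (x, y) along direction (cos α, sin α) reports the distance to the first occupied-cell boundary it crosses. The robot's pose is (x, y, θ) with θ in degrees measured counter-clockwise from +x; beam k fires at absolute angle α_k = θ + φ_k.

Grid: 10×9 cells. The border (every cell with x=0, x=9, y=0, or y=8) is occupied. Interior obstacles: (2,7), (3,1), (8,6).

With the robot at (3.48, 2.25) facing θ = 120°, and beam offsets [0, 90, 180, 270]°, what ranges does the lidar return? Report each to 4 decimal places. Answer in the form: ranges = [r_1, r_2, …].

beam 1: φ=0°, α=120°
  d=(-0.5000,0.8660)  start (3,2)  tX=0.9600 tY=0.8660  stride 1/|dx|=2.0000 1/|dy|=1.1547
    cross y-line → (3,3), t=0.8660
    cross x-line → (2,3), t=0.9600
    cross y-line → (2,4), t=2.0207
    cross x-line → (1,4), t=2.9600
    cross y-line → (1,5), t=3.1754
    cross y-line → (1,6), t=4.3301
    cross x-line → (0,6), t=4.9600 (wall)
  → r_1 = 4.9600
beam 2: φ=90°, α=210°
  d=(-0.8660,-0.5000)  start (3,2)  tX=0.5543 tY=0.5000  stride 1/|dx|=1.1547 1/|dy|=2.0000
    cross y-line → (3,1), t=0.5000 (wall)
  → r_2 = 0.5000
beam 3: φ=180°, α=300°
  d=(0.5000,-0.8660)  start (3,2)  tX=1.0400 tY=0.2887  stride 1/|dx|=2.0000 1/|dy|=1.1547
    cross y-line → (3,1), t=0.2887 (wall)
  → r_3 = 0.2887
beam 4: φ=270°, α=30°
  d=(0.8660,0.5000)  start (3,2)  tX=0.6004 tY=1.5000  stride 1/|dx|=1.1547 1/|dy|=2.0000
    cross x-line → (4,2), t=0.6004
    cross y-line → (4,3), t=1.5000
    cross x-line → (5,3), t=1.7551
    cross x-line → (6,3), t=2.9098
    cross y-line → (6,4), t=3.5000
    cross x-line → (7,4), t=4.0645
    cross x-line → (8,4), t=5.2192
    cross y-line → (8,5), t=5.5000
    cross x-line → (9,5), t=6.3739 (wall)
  → r_4 = 6.3739

ranges = [4.9600, 0.5000, 0.2887, 6.3739]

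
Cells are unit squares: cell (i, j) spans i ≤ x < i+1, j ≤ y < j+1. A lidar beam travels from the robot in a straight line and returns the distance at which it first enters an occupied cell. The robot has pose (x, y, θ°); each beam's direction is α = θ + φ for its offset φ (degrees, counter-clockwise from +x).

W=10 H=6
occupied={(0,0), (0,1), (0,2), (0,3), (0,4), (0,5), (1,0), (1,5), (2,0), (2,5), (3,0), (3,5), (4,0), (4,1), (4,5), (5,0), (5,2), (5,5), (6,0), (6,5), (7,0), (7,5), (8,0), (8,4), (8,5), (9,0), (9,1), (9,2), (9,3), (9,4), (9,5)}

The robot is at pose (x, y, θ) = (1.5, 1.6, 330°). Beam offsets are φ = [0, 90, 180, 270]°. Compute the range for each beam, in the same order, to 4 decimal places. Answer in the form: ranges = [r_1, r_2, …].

ranges = [1.2000, 3.9260, 0.5774, 0.6928]

beam 1: φ=0°, α=330°
  dir = (cos 330°, sin 330°) = (0.8660, -0.5000); from cell (1,1)
  next x-line at t=0.5774, next y-line at t=1.2000; Δt_x=1.1547, Δt_y=2.0000
    x: enter (2,1) at t=0.5774
    y: enter (2,0) at t=1.2000 ← occupied
  → r_1 = 1.2000
beam 2: φ=90°, α=60°
  dir = (cos 60°, sin 60°) = (0.5000, 0.8660); from cell (1,1)
  next x-line at t=1.0000, next y-line at t=0.4619; Δt_x=2.0000, Δt_y=1.1547
    y: enter (1,2) at t=0.4619
    x: enter (2,2) at t=1.0000
    y: enter (2,3) at t=1.6166
    y: enter (2,4) at t=2.7713
    x: enter (3,4) at t=3.0000
    y: enter (3,5) at t=3.9260 ← occupied
  → r_2 = 3.9260
beam 3: φ=180°, α=150°
  dir = (cos 150°, sin 150°) = (-0.8660, 0.5000); from cell (1,1)
  next x-line at t=0.5774, next y-line at t=0.8000; Δt_x=1.1547, Δt_y=2.0000
    x: enter (0,1) at t=0.5774 ← occupied
  → r_3 = 0.5774
beam 4: φ=270°, α=240°
  dir = (cos 240°, sin 240°) = (-0.5000, -0.8660); from cell (1,1)
  next x-line at t=1.0000, next y-line at t=0.6928; Δt_x=2.0000, Δt_y=1.1547
    y: enter (1,0) at t=0.6928 ← occupied
  → r_4 = 0.6928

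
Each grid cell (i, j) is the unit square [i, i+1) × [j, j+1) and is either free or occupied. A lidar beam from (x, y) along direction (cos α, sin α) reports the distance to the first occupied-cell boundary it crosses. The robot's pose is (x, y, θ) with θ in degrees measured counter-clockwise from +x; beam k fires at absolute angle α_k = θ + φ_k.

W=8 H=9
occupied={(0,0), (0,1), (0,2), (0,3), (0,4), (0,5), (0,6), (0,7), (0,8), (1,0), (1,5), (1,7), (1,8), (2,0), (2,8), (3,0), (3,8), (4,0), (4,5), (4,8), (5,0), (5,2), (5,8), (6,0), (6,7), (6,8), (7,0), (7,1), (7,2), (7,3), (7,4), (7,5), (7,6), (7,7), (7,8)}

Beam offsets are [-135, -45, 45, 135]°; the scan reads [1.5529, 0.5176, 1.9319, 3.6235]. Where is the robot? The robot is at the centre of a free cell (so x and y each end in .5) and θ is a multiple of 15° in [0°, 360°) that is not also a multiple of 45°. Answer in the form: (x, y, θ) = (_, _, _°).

The pose lattice has 37·16 = 592 candidates. Test each by forward raycasting.
  (4.5, 6.5, 210°): beam 2 = 2.5882 ≠ 0.5176 ✗
  (2.5, 1.5, 60°): beam 1 = 0.5176 ≠ 1.5529 ✗
  (4.5, 7.5, 330°): beam 1 = 3.6235 ≠ 1.5529 ✗
  …
  (1.5, 3.5, 210°): r_1=1.5529, r_2=0.5176, r_3=1.9319, r_4=3.6235 — all match ✓
Unique over the lattice → pose = (1.5, 3.5, 210°).

(x, y, θ) = (1.5, 3.5, 210°)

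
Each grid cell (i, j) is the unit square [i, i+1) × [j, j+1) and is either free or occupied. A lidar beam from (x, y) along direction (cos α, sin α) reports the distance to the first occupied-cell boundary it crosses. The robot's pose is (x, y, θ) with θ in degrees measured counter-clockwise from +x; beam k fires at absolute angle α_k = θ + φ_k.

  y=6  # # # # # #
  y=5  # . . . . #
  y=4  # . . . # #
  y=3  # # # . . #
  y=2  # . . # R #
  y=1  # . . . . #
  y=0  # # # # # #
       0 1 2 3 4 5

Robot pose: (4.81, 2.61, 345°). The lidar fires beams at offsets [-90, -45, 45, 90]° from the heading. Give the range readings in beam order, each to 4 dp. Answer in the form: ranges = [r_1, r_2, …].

beam 1: φ=-90°, α=255°
  d=(-0.2588,-0.9659)  start (4,2)  tX=3.1296 tY=0.6315  stride 1/|dx|=3.8637 1/|dy|=1.0353
    cross y-line → (4,1), t=0.6315
    cross y-line → (4,0), t=1.6668 (wall)
  → r_1 = 1.6668
beam 2: φ=-45°, α=300°
  d=(0.5000,-0.8660)  start (4,2)  tX=0.3800 tY=0.7044  stride 1/|dx|=2.0000 1/|dy|=1.1547
    cross x-line → (5,2), t=0.3800 (wall)
  → r_2 = 0.3800
beam 3: φ=45°, α=30°
  d=(0.8660,0.5000)  start (4,2)  tX=0.2194 tY=0.7800  stride 1/|dx|=1.1547 1/|dy|=2.0000
    cross x-line → (5,2), t=0.2194 (wall)
  → r_3 = 0.2194
beam 4: φ=90°, α=75°
  d=(0.2588,0.9659)  start (4,2)  tX=0.7341 tY=0.4038  stride 1/|dx|=3.8637 1/|dy|=1.0353
    cross y-line → (4,3), t=0.4038
    cross x-line → (5,3), t=0.7341 (wall)
  → r_4 = 0.7341

ranges = [1.6668, 0.3800, 0.2194, 0.7341]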